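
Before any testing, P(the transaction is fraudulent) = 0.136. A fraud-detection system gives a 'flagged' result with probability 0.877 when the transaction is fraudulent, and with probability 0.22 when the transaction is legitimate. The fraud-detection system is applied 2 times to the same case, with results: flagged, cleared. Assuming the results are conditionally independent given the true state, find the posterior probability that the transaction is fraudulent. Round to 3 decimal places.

Posterior P(H) ≈ 0.090

Let H be the event that the transaction is fraudulent; start with P(H) = 0.136. P('flagged'|H) = 0.877, P('flagged'|¬H) = 0.22.
Update on result 1 ('flagged'): P(H) ← 0.877·0.1360 / (0.877·0.1360 + 0.22·0.8640) = 0.11927/0.30935 = 0.3856.
Update on result 2 ('cleared'): P(H) ← 0.123·0.3856 / (0.123·0.3856 + 0.78·0.6144) = 0.047423/0.52669 = 0.0900.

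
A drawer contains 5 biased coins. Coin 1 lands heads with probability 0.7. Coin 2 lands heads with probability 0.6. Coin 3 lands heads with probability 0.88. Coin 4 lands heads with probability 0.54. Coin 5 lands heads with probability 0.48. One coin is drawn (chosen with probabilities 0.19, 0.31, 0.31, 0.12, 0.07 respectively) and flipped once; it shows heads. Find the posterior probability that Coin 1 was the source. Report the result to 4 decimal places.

Posterior probability ≈ 0.1927

Tabulate prior·likelihood by source: [1] prior 0.19, lik 0.7, product 0.1330; [2] prior 0.31, lik 0.6, product 0.1860; [3] prior 0.31, lik 0.88, product 0.2728; [4] prior 0.12, lik 0.54, product 0.06480; [5] prior 0.07, lik 0.48, product 0.03360.
Normalizing constant = 0.69020; the posterior for Coin 1 is its product over the sum, 0.1330/0.69020 = 0.1927.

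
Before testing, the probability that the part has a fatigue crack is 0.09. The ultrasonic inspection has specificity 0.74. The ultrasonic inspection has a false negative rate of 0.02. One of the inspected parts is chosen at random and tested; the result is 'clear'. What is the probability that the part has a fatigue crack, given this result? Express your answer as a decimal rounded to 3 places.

Let H be the event that the part has a fatigue crack. P(H) = 0.09, so P(¬H) = 0.91. With E the 'clear' result, P(E|H) = 0.02 and P(E|¬H) = 0.74.
P(E) = 0.02·0.09 + 0.74·0.91 = 0.0018000 + 0.67340 = 0.67520.
By Bayes' theorem, P(H|E) = 0.0018000 / 0.67520 = 0.003.

P(H | E) ≈ 0.003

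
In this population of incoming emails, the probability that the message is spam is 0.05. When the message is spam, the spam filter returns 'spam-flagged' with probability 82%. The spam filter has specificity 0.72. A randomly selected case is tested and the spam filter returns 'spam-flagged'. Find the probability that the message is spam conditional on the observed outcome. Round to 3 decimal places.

Write H for 'the message is spam'. Prior odds H:¬H = 0.05/0.95 = 0.052632. For the 'spam-flagged' outcome, the likelihood ratio is 0.82/0.28 = 2.9286.
Posterior odds = 0.052632 × 2.9286 = 0.15414, so P(H|E) = 0.15414/(1+0.15414) = 0.134.

P(H | E) ≈ 0.134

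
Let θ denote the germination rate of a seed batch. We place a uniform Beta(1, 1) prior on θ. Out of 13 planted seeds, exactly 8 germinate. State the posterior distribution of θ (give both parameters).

Posterior: Beta(9, 6)

The binomial likelihood is conjugate to the Beta prior: with 8 successes and 5 failures, the posterior is Beta(1+8, 1+5) = Beta(9, 6).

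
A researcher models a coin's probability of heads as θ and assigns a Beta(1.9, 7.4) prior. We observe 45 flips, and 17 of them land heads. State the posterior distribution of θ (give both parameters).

The binomial likelihood is conjugate to the Beta prior: with 17 successes and 28 failures, the posterior is Beta(1.9+17, 7.4+28) = Beta(18.9, 35.4).

Posterior: Beta(18.9, 35.4)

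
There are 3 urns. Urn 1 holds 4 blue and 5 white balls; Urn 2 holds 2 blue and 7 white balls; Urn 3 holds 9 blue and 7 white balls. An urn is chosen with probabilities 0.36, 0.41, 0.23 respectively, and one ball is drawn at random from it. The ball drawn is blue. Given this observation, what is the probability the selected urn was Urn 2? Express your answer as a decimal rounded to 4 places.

Posterior probability ≈ 0.2395

Tabulate prior·likelihood by source: [1] prior 0.36, lik 0.4444, product 0.1600; [2] prior 0.41, lik 0.2222, product 0.09111; [3] prior 0.23, lik 0.5625, product 0.1294.
Normalizing constant = 0.38049; the posterior for Urn 2 is its product over the sum, 0.09111/0.38049 = 0.2395.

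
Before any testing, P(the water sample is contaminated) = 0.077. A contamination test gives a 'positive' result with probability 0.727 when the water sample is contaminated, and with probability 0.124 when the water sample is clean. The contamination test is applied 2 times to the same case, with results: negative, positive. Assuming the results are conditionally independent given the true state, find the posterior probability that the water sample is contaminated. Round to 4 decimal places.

Let H be the event that the water sample is contaminated; start with P(H) = 0.077. P('positive'|H) = 0.727, P('positive'|¬H) = 0.124.
Update on result 1 ('negative'): P(H) ← 0.273·0.0770 / (0.273·0.0770 + 0.876·0.9230) = 0.021021/0.82957 = 0.0253.
Update on result 2 ('positive'): P(H) ← 0.727·0.0253 / (0.727·0.0253 + 0.124·0.9747) = 0.018422/0.13928 = 0.1323.

Posterior P(H) ≈ 0.1323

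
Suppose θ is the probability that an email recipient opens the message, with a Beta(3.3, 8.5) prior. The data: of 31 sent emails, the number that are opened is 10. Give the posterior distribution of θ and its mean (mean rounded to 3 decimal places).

Posterior: Beta(13.3, 29.5); mean ≈ 0.311

The binomial likelihood is conjugate to the Beta prior: with 10 successes and 21 failures, the posterior is Beta(3.3+10, 8.5+21) = Beta(13.3, 29.5).
Posterior mean = α/(α+β) = 13.3/42.8 = 0.311.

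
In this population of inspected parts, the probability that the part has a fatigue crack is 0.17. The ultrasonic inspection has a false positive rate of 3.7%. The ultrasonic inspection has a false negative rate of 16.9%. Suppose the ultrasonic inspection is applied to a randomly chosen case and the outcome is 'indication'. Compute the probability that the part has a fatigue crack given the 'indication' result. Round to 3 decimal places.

Write H for 'the part has a fatigue crack'. Prior odds H:¬H = 0.17/0.83 = 0.20482. For the 'indication' outcome, the likelihood ratio is 0.831/0.037 = 22.459.
Posterior odds = 0.20482 × 22.459 = 4.6001, so P(H|E) = 4.6001/(1+4.6001) = 0.821.

P(H | E) ≈ 0.821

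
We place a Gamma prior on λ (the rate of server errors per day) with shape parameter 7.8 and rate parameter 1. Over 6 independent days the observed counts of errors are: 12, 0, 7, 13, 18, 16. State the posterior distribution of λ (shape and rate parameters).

Posterior: Gamma(shape=73.8, rate=7)

The Poisson likelihood adds the total count to the shape and the number of exposure periods to the rate. Here ∑xᵢ = 66 and n = 6, so shape 7.8→73.8 and rate 1→7.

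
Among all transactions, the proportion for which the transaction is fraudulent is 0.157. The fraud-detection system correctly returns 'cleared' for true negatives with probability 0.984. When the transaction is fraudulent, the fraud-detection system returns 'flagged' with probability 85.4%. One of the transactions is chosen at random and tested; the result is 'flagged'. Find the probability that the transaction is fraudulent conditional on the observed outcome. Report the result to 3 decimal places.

P(H | E) ≈ 0.909

Write H for 'the transaction is fraudulent'. Prior odds H:¬H = 0.157/0.843 = 0.18624. For the 'flagged' outcome, the likelihood ratio is 0.854/0.016 = 53.375.
Posterior odds = 0.18624 × 53.375 = 9.9405, so P(H|E) = 9.9405/(1+9.9405) = 0.909.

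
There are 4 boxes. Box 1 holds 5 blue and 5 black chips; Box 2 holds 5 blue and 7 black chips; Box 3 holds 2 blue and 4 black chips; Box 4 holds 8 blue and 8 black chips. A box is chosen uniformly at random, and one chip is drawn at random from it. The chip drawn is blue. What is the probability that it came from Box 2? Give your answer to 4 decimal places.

P(blue|Box 1) = 0.5; P(blue|Box 2) = 0.4167; P(blue|Box 3) = 0.3333; P(blue|Box 4) = 0.5.
Prior × likelihood for each source: 0.25·0.5=0.1250, 0.25·0.4167=0.1042, 0.25·0.3333=0.08333, 0.25·0.5=0.1250. Summing gives P(blue) = 0.43750.
P(Box 2 | blue) = 0.1042 / 0.43750 = 0.2381.

Posterior probability ≈ 0.2381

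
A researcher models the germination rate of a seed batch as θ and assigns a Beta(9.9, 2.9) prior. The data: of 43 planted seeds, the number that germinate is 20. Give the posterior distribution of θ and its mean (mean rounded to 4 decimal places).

Posterior: Beta(29.9, 25.9); mean ≈ 0.5358

The binomial likelihood is conjugate to the Beta prior: with 20 successes and 23 failures, the posterior is Beta(9.9+20, 2.9+23) = Beta(29.9, 25.9).
E[θ | data] = 29.9/(29.9+25.9) = 0.5358.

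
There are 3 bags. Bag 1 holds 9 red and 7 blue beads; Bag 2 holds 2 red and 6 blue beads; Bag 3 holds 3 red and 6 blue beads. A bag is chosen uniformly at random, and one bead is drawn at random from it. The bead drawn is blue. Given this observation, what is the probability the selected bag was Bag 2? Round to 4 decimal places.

P(blue|Bag 1) = 0.4375; P(blue|Bag 2) = 0.75; P(blue|Bag 3) = 0.6667.
Prior × likelihood for each source: 0.333333·0.4375=0.1458, 0.333333·0.75=0.2500, 0.333333·0.6667=0.2222. Summing gives P(blue) = 0.61806.
P(Bag 2 | blue) = 0.2500 / 0.61806 = 0.4045.

Posterior probability ≈ 0.4045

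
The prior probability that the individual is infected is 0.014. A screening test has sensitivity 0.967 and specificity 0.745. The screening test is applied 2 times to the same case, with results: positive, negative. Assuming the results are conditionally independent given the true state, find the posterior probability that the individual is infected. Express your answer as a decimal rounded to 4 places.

Posterior P(H) ≈ 0.0024

Let H be the event that the individual is infected; start with P(H) = 0.014. P('positive'|H) = 0.967, P('positive'|¬H) = 0.255.
Update on result 1 ('positive'): P(H) ← 0.967·0.0140 / (0.967·0.0140 + 0.255·0.9860) = 0.013538/0.26497 = 0.0511.
Update on result 2 ('negative'): P(H) ← 0.033·0.0511 / (0.033·0.0511 + 0.745·0.9489) = 0.0016861/0.70862 = 0.0024.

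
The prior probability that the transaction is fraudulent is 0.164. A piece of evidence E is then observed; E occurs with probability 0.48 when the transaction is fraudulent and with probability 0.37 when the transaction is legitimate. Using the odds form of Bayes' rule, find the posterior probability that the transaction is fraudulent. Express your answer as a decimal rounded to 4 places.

Posterior probability ≈ 0.2029

Prior odds = 0.164/(1−0.164) = 0.19617. In log-odds, ln(0.19617) = -1.6288.
Add log likelihood ratio: ln(1.2973) = 0.26028.
Posterior log-odds = -1.3685, so posterior odds = exp(-1.3685) = 0.25449. Converting, P(H|E) = 0.25449/1.2545 = 0.2029.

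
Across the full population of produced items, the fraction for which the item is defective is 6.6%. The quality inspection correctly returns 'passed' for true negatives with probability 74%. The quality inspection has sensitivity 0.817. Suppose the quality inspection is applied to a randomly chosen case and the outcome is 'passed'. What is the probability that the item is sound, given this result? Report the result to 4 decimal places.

Let H be the event that the item is defective. P(H) = 0.066, so P(¬H) = 0.934. With E the 'passed' result, P(E|H) = 0.183 and P(E|¬H) = 0.74.
P(E) = 0.183·0.066 + 0.74·0.934 = 0.012078 + 0.69116 = 0.70324.
By Bayes' theorem, P(H|E) = 0.012078 / 0.70324 = 0.0172. Hence P(¬H|E) = 1 − 0.0172 = 0.9828.

P(¬H | E) ≈ 0.9828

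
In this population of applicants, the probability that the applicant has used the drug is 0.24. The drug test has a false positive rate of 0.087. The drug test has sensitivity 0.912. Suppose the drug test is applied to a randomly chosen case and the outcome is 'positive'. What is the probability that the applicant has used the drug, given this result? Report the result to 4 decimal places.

P(H | E) ≈ 0.7680

Write H for 'the applicant has used the drug'. Prior odds H:¬H = 0.24/0.76 = 0.31579. For the 'positive' outcome, the likelihood ratio is 0.912/0.087 = 10.483.
Posterior odds = 0.31579 × 10.483 = 3.3103, so P(H|E) = 3.3103/(1+3.3103) = 0.7680.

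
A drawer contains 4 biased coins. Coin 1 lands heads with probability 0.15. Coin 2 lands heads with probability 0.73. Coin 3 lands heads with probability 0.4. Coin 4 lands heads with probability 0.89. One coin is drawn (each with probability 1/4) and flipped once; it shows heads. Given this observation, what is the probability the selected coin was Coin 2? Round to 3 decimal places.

Posterior probability ≈ 0.336

P(heads|C1) = 0.15; P(heads|C2) = 0.73; P(heads|C3) = 0.4; P(heads|C4) = 0.89.
Prior × likelihood for each source: 0.25·0.15=0.03750, 0.25·0.73=0.1825, 0.25·0.4=0.1000, 0.25·0.89=0.2225. Summing gives P(heads) = 0.54250.
P(Coin 2 | heads) = 0.1825 / 0.54250 = 0.336.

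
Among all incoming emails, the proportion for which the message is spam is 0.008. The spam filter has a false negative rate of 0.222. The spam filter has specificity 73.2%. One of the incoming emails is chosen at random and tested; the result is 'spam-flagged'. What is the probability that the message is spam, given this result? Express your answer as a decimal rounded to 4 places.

Let H be the event that the message is spam. P(H) = 0.008, so P(¬H) = 0.992. With E the 'spam-flagged' result, P(E|H) = 0.778 and P(E|¬H) = 0.268.
P(E) = 0.778·0.008 + 0.268·0.992 = 0.0062240 + 0.26586 = 0.27208.
By Bayes' theorem, P(H|E) = 0.0062240 / 0.27208 = 0.0229.

P(H | E) ≈ 0.0229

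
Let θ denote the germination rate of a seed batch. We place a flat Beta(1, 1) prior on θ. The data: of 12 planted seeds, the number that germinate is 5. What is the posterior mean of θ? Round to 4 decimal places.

Posterior mean ≈ 0.4286

The binomial likelihood is conjugate to the Beta prior: with 5 successes and 7 failures, the posterior is Beta(1+5, 1+7) = Beta(6, 8).
Posterior mean = α/(α+β) = 6/14 = 0.4286.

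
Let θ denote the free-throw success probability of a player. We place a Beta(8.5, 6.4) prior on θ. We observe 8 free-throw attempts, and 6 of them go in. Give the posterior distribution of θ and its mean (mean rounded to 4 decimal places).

Posterior: Beta(14.5, 8.4); mean ≈ 0.6332

The binomial likelihood is conjugate to the Beta prior: with 6 successes and 2 failures, the posterior is Beta(8.5+6, 6.4+2) = Beta(14.5, 8.4).
Posterior mean = α/(α+β) = 14.5/22.9 = 0.6332.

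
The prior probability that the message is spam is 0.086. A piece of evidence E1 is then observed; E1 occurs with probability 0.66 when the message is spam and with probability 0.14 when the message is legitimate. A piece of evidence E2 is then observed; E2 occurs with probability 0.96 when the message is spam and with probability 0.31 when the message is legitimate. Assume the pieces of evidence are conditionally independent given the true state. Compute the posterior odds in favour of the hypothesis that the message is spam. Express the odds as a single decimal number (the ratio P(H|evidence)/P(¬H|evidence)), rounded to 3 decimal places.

Prior odds = 0.086/(1−0.086) = 0.094092. In log-odds, ln(0.094092) = -2.3635.
Add log likelihood ratios: ln(4.7143) + ln(3.0968) = 2.6810.
Posterior log-odds = 0.31748, so posterior odds = exp(0.31748) = 1.3737.

Posterior odds ≈ 1.374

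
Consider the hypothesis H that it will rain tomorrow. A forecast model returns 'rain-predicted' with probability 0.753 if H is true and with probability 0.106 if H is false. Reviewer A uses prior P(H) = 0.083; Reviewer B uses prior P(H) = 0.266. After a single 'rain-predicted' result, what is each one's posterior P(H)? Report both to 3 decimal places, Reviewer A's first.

Reviewer A: 0.391; Reviewer B: 0.720

P('+'|H) = 0.753, P('+'|¬H) = 0.106.
Reviewer A: numerator 0.753·0.083 = 0.062499; evidence = 0.062499+0.106·0.917 = 0.15970; posterior = 0.391.
Reviewer B: numerator 0.753·0.266 = 0.20030; evidence = 0.20030+0.106·0.734 = 0.27810; posterior = 0.720.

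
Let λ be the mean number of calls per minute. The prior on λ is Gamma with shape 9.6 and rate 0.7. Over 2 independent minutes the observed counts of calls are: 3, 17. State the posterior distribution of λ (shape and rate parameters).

Posterior: Gamma(shape=29.6, rate=2.7)

Total count ∑xᵢ = 20 over n = 2 minutes.
Gamma is conjugate to the Poisson likelihood: posterior is Gamma(shape = 9.6+20 = 29.6, rate = 0.7+2 = 2.7).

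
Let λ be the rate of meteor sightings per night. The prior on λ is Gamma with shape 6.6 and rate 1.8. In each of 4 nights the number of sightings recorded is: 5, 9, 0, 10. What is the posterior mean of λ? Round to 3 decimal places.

Total count ∑xᵢ = 24 over n = 4 nights.
Gamma is conjugate to the Poisson likelihood: posterior is Gamma(shape = 6.6+24 = 30.6, rate = 1.8+4 = 5.8).
E[λ | data] = 30.6/5.8 = 5.276.

Posterior mean ≈ 5.276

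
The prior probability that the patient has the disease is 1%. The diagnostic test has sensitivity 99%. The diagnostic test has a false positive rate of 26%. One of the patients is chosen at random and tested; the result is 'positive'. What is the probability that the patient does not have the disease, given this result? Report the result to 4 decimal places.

P(¬H | E) ≈ 0.9630

Let H be the event that the patient has the disease. P(H) = 0.01, so P(¬H) = 0.99. With E the 'positive' result, P(E|H) = 0.99 and P(E|¬H) = 0.26.
P(E) = 0.99·0.01 + 0.26·0.99 = 0.0099000 + 0.25740 = 0.26730.
By Bayes' theorem, P(H|E) = 0.0099000 / 0.26730 = 0.0370. Hence P(¬H|E) = 1 − 0.0370 = 0.9630.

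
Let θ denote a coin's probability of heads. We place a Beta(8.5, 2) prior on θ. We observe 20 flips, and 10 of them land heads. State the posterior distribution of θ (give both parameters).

Observing 10 successes and 10 failures updates Beta(8.5, 2) by adding the success and failure counts to the two shape parameters: α = 8.5+10 = 18.5, β = 2+10 = 12.

Posterior: Beta(18.5, 12)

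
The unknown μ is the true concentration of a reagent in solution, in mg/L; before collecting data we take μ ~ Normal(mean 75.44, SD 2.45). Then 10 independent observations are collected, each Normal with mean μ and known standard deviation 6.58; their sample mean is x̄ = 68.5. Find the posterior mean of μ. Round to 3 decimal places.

Posterior mean ≈ 71.408

With known σ, the Normal prior is conjugate. Weight on the data is w = (n/σ²)/(n/σ² + 1/τ₀²) = 0.230966/(0.230966+0.166597) = 0.58095.
Posterior mean = w·x̄ + (1−w)·μ₀ = 0.58095·68.5 + 0.41905·75.44 = 71.408.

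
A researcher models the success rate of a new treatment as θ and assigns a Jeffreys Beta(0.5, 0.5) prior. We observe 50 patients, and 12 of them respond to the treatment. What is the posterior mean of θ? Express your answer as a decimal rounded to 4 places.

Posterior mean ≈ 0.2451

Observing 12 successes and 38 failures updates Beta(0.5, 0.5) by adding the success and failure counts to the two shape parameters: α = 0.5+12 = 12.5, β = 0.5+38 = 38.5.
E[θ | data] = 12.5/(12.5+38.5) = 0.2451.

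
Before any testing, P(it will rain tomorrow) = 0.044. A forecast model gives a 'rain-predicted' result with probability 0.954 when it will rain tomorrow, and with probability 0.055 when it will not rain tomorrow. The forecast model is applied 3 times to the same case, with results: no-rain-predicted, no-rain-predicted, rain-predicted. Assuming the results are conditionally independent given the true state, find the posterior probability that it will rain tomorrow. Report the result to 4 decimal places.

Posterior P(H) ≈ 0.0019

Let H be the event that it will rain tomorrow; start with P(H) = 0.044. P('rain-predicted'|H) = 0.954, P('rain-predicted'|¬H) = 0.055.
Update on result 1 ('no-rain-predicted'): P(H) ← 0.046·0.0440 / (0.046·0.0440 + 0.945·0.9560) = 0.0020240/0.90544 = 0.0022.
Update on result 2 ('no-rain-predicted'): P(H) ← 0.046·0.0022 / (0.046·0.0022 + 0.945·0.9978) = 0.00010283/0.94299 = 0.0001.
Update on result 3 ('rain-predicted'): P(H) ← 0.954·0.0001 / (0.954·0.0001 + 0.055·0.9999) = 0.00010403/0.055098 = 0.0019.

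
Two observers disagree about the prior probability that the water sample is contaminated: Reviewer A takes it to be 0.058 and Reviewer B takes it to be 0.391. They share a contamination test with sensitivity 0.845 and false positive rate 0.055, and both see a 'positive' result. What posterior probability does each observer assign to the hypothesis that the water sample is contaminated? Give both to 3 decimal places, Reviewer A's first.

The likelihood ratio for a 'positive' result is 0.845/0.055 = 15.364.
Reviewer A: prior odds 0.058/0.942 = 0.061571; posterior odds 0.94596; posterior probability 0.486.
Reviewer B: prior odds 0.391/0.609 = 0.64204; posterior odds 9.8640; posterior probability 0.908.

Reviewer A: 0.486; Reviewer B: 0.908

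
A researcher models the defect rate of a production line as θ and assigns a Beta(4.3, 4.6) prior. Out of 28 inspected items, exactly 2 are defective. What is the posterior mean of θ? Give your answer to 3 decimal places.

The binomial likelihood is conjugate to the Beta prior: with 2 successes and 26 failures, the posterior is Beta(4.3+2, 4.6+26) = Beta(6.3, 30.6).
E[θ | data] = 6.3/(6.3+30.6) = 0.171.

Posterior mean ≈ 0.171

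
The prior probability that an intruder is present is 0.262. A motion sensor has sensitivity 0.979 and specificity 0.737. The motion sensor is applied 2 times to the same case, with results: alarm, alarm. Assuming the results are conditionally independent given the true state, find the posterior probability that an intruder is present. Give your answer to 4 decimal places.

Posterior P(H) ≈ 0.8311

With H the event that an intruder is present, the joint likelihood of the observed sequence is P(data|H) = 0.979·0.979 = 0.95844 and P(data|¬H) = 0.263·0.263 = 0.069169.
Bayes: P(H|data) = 0.262·0.95844 / (0.262·0.95844 + 0.738·0.069169) = 0.25111/0.30216 = 0.8311.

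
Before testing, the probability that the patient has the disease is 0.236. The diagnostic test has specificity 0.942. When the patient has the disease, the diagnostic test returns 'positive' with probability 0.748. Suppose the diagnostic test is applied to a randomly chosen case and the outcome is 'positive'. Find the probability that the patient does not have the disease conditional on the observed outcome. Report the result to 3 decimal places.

Let H be the event that the patient has the disease. P(H) = 0.236, so P(¬H) = 0.764. With E the 'positive' result, P(E|H) = 0.748 and P(E|¬H) = 0.058.
P(E) = 0.748·0.236 + 0.058·0.764 = 0.17653 + 0.044312 = 0.22084.
By Bayes' theorem, P(H|E) = 0.17653 / 0.22084 = 0.799. Hence P(¬H|E) = 1 − 0.799 = 0.201.

P(¬H | E) ≈ 0.201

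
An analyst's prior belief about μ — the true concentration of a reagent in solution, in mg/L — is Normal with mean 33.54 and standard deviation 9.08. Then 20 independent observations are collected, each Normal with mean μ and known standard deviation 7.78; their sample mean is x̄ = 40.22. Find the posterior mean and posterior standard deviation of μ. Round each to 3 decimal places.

Posterior mean ≈ 39.983; posterior SD ≈ 1.709

With known σ, the Normal prior is conjugate. Weight on the data is w = (n/σ²)/(n/σ² + 1/τ₀²) = 0.330423/(0.330423+0.0121291) = 0.96459.
Posterior mean = w·x̄ + (1−w)·μ₀ = 0.96459·40.22 + 0.035408·33.54 = 39.983. Posterior variance = 1/(0.330423+0.0121291) = 2.91926, so SD = 1.709.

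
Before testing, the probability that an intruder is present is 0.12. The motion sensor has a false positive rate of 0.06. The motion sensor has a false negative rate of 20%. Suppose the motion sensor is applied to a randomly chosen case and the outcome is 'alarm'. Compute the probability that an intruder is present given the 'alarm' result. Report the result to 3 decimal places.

P(H | E) ≈ 0.645

Let H be the event that an intruder is present. P(H) = 0.12, so P(¬H) = 0.88. With E the 'alarm' result, P(E|H) = 0.8 and P(E|¬H) = 0.06.
P(E) = 0.8·0.12 + 0.06·0.88 = 0.096000 + 0.052800 = 0.14880.
By Bayes' theorem, P(H|E) = 0.096000 / 0.14880 = 0.645.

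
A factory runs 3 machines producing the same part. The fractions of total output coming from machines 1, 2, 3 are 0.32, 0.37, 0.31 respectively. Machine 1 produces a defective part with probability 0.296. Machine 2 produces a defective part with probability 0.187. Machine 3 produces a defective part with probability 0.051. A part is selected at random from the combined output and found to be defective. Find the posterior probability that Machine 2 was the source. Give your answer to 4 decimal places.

Posterior probability ≈ 0.3850

P(defective|M1) = 0.296; P(defective|M2) = 0.187; P(defective|M3) = 0.051.
Prior × likelihood for each source: 0.32·0.296=0.09472, 0.37·0.187=0.06919, 0.31·0.051=0.01581. Summing gives P(defective) = 0.17972.
P(Machine 2 | defective) = 0.06919 / 0.17972 = 0.3850.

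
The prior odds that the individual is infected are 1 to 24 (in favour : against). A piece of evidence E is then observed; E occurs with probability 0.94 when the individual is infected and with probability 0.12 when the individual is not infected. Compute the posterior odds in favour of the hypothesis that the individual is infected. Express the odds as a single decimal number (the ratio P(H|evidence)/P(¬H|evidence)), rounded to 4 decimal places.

Posterior odds ≈ 0.3264

Prior odds = 1/24 = 0.041667. In log-odds, ln(0.041667) = -3.1781.
Add log likelihood ratio: ln(7.8333) = 2.0584.
Posterior log-odds = -1.1197, so posterior odds = exp(-1.1197) = 0.32639.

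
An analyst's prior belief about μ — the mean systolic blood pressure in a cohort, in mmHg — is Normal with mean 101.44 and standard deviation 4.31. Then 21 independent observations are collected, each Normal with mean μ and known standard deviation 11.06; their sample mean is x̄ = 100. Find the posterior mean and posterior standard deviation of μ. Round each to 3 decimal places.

Prior precision 1/τ₀² = 1/4.31² = 0.0538326; data precision n/σ² = 21/11.06² = 0.171676.
Posterior precision = 0.0538326 + 0.171676 = 0.225508, giving posterior SD = 1/√0.225508 = 2.106.
Posterior mean = (0.0538326·101.44 + 0.171676·100) / 0.225508 = 100.344.

Posterior mean ≈ 100.344; posterior SD ≈ 2.106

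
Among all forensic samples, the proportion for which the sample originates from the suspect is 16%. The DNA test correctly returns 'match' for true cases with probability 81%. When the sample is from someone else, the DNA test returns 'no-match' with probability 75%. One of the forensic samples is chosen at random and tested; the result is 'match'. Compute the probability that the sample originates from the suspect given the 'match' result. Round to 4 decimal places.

P(H | E) ≈ 0.3816

Write H for 'the sample originates from the suspect'. Prior odds H:¬H = 0.16/0.84 = 0.19048. For the 'match' outcome, the likelihood ratio is 0.81/0.25 = 3.2400.
Posterior odds = 0.19048 × 3.2400 = 0.61714, so P(H|E) = 0.61714/(1+0.61714) = 0.3816.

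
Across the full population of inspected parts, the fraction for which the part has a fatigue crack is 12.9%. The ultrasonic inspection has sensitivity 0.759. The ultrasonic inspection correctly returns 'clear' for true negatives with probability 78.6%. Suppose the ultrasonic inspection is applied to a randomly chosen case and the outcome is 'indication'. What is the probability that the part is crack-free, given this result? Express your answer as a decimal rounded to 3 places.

P(¬H | E) ≈ 0.656

Let H be the event that the part has a fatigue crack. P(H) = 0.129, so P(¬H) = 0.871. With E the 'indication' result, P(E|H) = 0.759 and P(E|¬H) = 0.214.
P(E) = 0.759·0.129 + 0.214·0.871 = 0.097911 + 0.18639 = 0.28431.
By Bayes' theorem, P(H|E) = 0.097911 / 0.28431 = 0.344. Hence P(¬H|E) = 1 − 0.344 = 0.656.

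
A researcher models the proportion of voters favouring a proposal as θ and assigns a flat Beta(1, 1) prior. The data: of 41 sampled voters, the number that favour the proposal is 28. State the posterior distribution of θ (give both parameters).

Posterior: Beta(29, 14)

Observing 28 successes and 13 failures updates Beta(1, 1) by adding the success and failure counts to the two shape parameters: α = 1+28 = 29, β = 1+13 = 14.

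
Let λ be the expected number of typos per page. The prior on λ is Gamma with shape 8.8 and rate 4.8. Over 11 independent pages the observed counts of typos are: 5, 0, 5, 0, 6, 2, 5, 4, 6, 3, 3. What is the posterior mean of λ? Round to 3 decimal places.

Total count ∑xᵢ = 39 over n = 11 pages.
Gamma is conjugate to the Poisson likelihood: posterior is Gamma(shape = 8.8+39 = 47.8, rate = 4.8+11 = 15.8).
Posterior mean = shape/rate = 47.8/15.8 = 3.025.

Posterior mean ≈ 3.025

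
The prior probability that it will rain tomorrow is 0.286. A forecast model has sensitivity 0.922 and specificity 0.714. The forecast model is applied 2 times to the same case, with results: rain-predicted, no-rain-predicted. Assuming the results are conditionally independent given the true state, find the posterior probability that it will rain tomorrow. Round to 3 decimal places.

Let H be the event that it will rain tomorrow; start with P(H) = 0.286. P('rain-predicted'|H) = 0.922, P('rain-predicted'|¬H) = 0.286.
Update on result 1 ('rain-predicted'): P(H) ← 0.922·0.2860 / (0.922·0.2860 + 0.286·0.7140) = 0.26369/0.46790 = 0.5636.
Update on result 2 ('no-rain-predicted'): P(H) ← 0.078·0.5636 / (0.078·0.5636 + 0.714·0.4364) = 0.043958/0.35557 = 0.1236.

Posterior P(H) ≈ 0.124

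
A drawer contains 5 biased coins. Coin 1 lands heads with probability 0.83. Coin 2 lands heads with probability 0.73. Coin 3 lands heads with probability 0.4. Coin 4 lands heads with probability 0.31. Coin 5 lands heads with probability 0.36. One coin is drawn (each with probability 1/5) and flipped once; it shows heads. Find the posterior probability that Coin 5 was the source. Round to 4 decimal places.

Posterior probability ≈ 0.1369

Tabulate prior·likelihood by source: [1] prior 0.2, lik 0.83, product 0.1660; [2] prior 0.2, lik 0.73, product 0.1460; [3] prior 0.2, lik 0.4, product 0.08000; [4] prior 0.2, lik 0.31, product 0.06200; [5] prior 0.2, lik 0.36, product 0.07200.
Normalizing constant = 0.52600; the posterior for Coin 5 is its product over the sum, 0.07200/0.52600 = 0.1369.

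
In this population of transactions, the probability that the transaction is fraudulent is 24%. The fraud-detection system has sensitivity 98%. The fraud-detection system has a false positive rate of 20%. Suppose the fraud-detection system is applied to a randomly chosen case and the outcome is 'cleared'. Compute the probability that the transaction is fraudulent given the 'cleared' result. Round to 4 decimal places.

P(H | E) ≈ 0.0078

Let H be the event that the transaction is fraudulent. P(H) = 0.24, so P(¬H) = 0.76. With E the 'cleared' result, P(E|H) = 0.02 and P(E|¬H) = 0.8.
P(E) = 0.02·0.24 + 0.8·0.76 = 0.0048000 + 0.60800 = 0.61280.
By Bayes' theorem, P(H|E) = 0.0048000 / 0.61280 = 0.0078.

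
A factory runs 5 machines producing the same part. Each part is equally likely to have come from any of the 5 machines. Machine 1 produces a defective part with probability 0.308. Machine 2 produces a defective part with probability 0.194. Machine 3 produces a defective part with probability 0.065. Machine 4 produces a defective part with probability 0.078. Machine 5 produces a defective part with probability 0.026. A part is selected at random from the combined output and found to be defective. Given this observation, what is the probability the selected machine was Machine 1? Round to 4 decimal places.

Tabulate prior·likelihood by source: [1] prior 0.2, lik 0.308, product 0.06160; [2] prior 0.2, lik 0.194, product 0.03880; [3] prior 0.2, lik 0.065, product 0.01300; [4] prior 0.2, lik 0.078, product 0.01560; [5] prior 0.2, lik 0.026, product 0.005200.
Normalizing constant = 0.13420; the posterior for Machine 1 is its product over the sum, 0.06160/0.13420 = 0.4590.

Posterior probability ≈ 0.4590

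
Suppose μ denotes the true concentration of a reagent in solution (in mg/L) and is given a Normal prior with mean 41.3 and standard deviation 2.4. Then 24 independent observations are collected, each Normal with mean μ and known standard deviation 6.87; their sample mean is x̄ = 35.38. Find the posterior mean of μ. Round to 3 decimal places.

Prior precision 1/τ₀² = 1/2.4² = 0.173611; data precision n/σ² = 24/6.87² = 0.508508.
Posterior precision = 0.173611 + 0.508508 = 0.682119.
Posterior mean = (0.173611·41.3 + 0.508508·35.38) / 0.682119 = 36.887.

Posterior mean ≈ 36.887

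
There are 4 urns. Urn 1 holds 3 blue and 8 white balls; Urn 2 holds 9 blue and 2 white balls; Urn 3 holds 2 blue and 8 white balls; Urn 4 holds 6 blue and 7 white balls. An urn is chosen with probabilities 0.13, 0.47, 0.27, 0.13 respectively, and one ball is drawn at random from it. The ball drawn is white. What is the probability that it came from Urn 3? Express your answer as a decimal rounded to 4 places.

P(white|Urn 1) = 0.7273; P(white|Urn 2) = 0.1818; P(white|Urn 3) = 0.8; P(white|Urn 4) = 0.5385.
Prior × likelihood for each source: 0.13·0.7273=0.09455, 0.47·0.1818=0.08545, 0.27·0.8=0.2160, 0.13·0.5385=0.07000. Summing gives P(white) = 0.46600.
P(Urn 3 | white) = 0.2160 / 0.46600 = 0.4635.

Posterior probability ≈ 0.4635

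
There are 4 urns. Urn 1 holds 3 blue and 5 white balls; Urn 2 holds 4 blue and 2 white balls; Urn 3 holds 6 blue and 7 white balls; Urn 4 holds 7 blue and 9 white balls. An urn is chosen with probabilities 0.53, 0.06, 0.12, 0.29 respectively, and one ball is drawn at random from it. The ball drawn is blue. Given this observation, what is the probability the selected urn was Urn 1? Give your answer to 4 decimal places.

Tabulate prior·likelihood by source: [1] prior 0.53, lik 0.375, product 0.1988; [2] prior 0.06, lik 0.6667, product 0.04000; [3] prior 0.12, lik 0.4615, product 0.05538; [4] prior 0.29, lik 0.4375, product 0.1269.
Normalizing constant = 0.42101; the posterior for Urn 1 is its product over the sum, 0.1988/0.42101 = 0.4721.

Posterior probability ≈ 0.4721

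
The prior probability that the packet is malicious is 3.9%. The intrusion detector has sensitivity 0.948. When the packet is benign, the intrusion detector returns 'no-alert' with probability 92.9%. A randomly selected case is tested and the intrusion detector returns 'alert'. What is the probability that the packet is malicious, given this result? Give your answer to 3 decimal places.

Let H be the event that the packet is malicious. P(H) = 0.039, so P(¬H) = 0.961. With E the 'alert' result, P(E|H) = 0.948 and P(E|¬H) = 0.071.
P(E) = 0.948·0.039 + 0.071·0.961 = 0.036972 + 0.068231 = 0.10520.
By Bayes' theorem, P(H|E) = 0.036972 / 0.10520 = 0.351.

P(H | E) ≈ 0.351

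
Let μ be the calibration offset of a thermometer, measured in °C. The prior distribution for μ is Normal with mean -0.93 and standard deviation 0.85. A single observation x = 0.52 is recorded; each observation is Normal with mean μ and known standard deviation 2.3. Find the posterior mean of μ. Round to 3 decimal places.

With known σ, the Normal prior is conjugate. Weight on the data is w = (n/σ²)/(n/σ² + 1/τ₀²) = 0.189036/(0.189036+1.38408) = 0.12017.
Posterior mean = w·x̄ + (1−w)·μ₀ = 0.12017·0.52 + 0.87983·-0.93 = -0.756.

Posterior mean ≈ -0.756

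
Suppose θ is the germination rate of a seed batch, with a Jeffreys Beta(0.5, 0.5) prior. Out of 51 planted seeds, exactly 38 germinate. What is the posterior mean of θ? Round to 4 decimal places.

Observing 38 successes and 13 failures updates Beta(0.5, 0.5) by adding the success and failure counts to the two shape parameters: α = 0.5+38 = 38.5, β = 0.5+13 = 13.5.
Posterior mean = α/(α+β) = 38.5/52 = 0.7404.

Posterior mean ≈ 0.7404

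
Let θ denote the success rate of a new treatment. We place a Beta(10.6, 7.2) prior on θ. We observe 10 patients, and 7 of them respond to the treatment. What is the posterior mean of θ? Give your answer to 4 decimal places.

Posterior mean ≈ 0.6331

Observing 7 successes and 3 failures updates Beta(10.6, 7.2) by adding the success and failure counts to the two shape parameters: α = 10.6+7 = 17.6, β = 7.2+3 = 10.2.
E[θ | data] = 17.6/(17.6+10.2) = 0.6331.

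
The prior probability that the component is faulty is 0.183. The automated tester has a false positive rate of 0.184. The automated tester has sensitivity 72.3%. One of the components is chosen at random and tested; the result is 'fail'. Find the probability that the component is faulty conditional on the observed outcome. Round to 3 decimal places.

Let H be the event that the component is faulty. P(H) = 0.183, so P(¬H) = 0.817. With E the 'fail' result, P(E|H) = 0.723 and P(E|¬H) = 0.184.
P(E) = 0.723·0.183 + 0.184·0.817 = 0.13231 + 0.15033 = 0.28264.
By Bayes' theorem, P(H|E) = 0.13231 / 0.28264 = 0.468.

P(H | E) ≈ 0.468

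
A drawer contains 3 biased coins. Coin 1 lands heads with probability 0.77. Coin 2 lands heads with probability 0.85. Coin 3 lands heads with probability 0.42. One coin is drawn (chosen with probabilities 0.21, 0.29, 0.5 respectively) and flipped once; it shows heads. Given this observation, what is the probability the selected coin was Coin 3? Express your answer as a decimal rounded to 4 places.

Posterior probability ≈ 0.3397

P(heads|C1) = 0.77; P(heads|C2) = 0.85; P(heads|C3) = 0.42.
Prior × likelihood for each source: 0.21·0.77=0.1617, 0.29·0.85=0.2465, 0.5·0.42=0.2100. Summing gives P(heads) = 0.61820.
P(Coin 3 | heads) = 0.2100 / 0.61820 = 0.3397.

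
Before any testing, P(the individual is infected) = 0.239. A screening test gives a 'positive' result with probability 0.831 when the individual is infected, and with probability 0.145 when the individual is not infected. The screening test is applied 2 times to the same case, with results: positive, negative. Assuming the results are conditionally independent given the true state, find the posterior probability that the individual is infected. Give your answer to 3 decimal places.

With H the event that the individual is infected, the joint likelihood of the observed sequence is P(data|H) = 0.831·0.169 = 0.14044 and P(data|¬H) = 0.145·0.855 = 0.12397.
Bayes: P(H|data) = 0.239·0.14044 / (0.239·0.14044 + 0.761·0.12397) = 0.033565/0.12791 = 0.2624.

Posterior P(H) ≈ 0.262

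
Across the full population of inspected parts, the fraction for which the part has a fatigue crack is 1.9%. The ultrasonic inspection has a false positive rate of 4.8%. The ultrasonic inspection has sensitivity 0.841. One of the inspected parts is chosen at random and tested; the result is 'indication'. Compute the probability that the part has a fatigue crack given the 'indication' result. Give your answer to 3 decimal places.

Let H be the event that the part has a fatigue crack. P(H) = 0.019, so P(¬H) = 0.981. With E the 'indication' result, P(E|H) = 0.841 and P(E|¬H) = 0.048.
P(E) = 0.841·0.019 + 0.048·0.981 = 0.015979 + 0.047088 = 0.063067.
By Bayes' theorem, P(H|E) = 0.015979 / 0.063067 = 0.253.

P(H | E) ≈ 0.253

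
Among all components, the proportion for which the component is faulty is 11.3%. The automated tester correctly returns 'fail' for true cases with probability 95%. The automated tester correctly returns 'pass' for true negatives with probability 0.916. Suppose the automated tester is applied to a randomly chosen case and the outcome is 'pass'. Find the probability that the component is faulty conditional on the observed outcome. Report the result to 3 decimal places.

P(H | E) ≈ 0.007

Write H for 'the component is faulty'. Prior odds H:¬H = 0.113/0.887 = 0.12740. For the 'pass' outcome, the likelihood ratio is 0.05/0.916 = 0.054585.
Posterior odds = 0.12740 × 0.054585 = 0.0069539, so P(H|E) = 0.0069539/(1+0.0069539) = 0.007.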